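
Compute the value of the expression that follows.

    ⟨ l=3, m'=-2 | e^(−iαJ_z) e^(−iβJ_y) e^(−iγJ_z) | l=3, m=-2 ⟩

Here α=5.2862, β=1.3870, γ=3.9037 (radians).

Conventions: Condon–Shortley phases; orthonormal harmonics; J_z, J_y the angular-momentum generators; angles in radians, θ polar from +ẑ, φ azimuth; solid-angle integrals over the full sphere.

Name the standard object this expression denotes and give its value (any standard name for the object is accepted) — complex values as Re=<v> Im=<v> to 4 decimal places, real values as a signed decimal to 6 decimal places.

This is a Wigner D-matrix element — the rotation-matrix element ⟨l m'| R(α,β,γ) |l m⟩ in the angular-momentum basis.
Split into d^3_{-2,-2}(β=1.3870) × two z-phases.
c=cos(1.387000/2)=0.769013, s=sin(1.387000/2)=0.639233; N=√[1·120·1·120]=120.000000
k∈{0,1} keeps every argument non-negative
  k=0: (−1)^0·120.0000/(120)·0.7690^6·0.6392^0 = +0.206825
  k=1: (−1)^1·120.0000/(24)·0.7690^4·0.6392^2 = -0.714535
d^3_{-2,-2}(1.3870) = +0.206825 -0.714535 = -0.507710
Attach z-rotation phases: D = e^{-i(-2)(5.2862)}·(-0.507710)·e^{-i(-2)(3.9037)} = -0.452714+0.229824i

Wigner D-matrix element, Re=-0.4527 Im=0.2298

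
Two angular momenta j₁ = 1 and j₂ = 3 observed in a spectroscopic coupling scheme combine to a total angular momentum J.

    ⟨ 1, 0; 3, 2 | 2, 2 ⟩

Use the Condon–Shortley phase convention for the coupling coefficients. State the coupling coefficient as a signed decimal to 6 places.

triangle: 2!·0!·4!/7! = 48/5040
(j±m)!: 1!·1!·5!·1!·4!·0! = 2880
prefactor² = (2J+1)·Δ·N² = 960/7
  k=1: −1/(1!·1!·0!·4!·0!·0!) = -1/24
Σ = -1/24  ⇒  CG² = 960/7·(-1/24)² = 5/21
CG = −√(5/21) = -0.487950

−√(5/21) = -0.487950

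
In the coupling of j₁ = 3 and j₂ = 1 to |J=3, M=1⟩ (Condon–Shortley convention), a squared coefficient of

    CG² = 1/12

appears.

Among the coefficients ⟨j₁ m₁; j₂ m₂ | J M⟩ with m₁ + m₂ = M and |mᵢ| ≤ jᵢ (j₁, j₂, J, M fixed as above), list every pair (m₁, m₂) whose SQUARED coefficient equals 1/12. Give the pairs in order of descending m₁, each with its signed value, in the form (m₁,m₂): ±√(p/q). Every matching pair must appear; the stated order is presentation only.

Admissible pairs with m₁+m₂ = M = 1: (0,1), (1,0), (2,-1)
  (m₁,m₂)=(2,-1): CG² = 5/12, CG = +√(5/12)
  (m₁,m₂)=(1,0): CG² = 1/12, CG = +√(1/12)   ← matches the target
  (m₁,m₂)=(0,1): CG² = 1/2, CG = −√(1/2)
Pairs with CG² = 1/12: (1,0): +√(1/12)

(1,0): +√(1/12)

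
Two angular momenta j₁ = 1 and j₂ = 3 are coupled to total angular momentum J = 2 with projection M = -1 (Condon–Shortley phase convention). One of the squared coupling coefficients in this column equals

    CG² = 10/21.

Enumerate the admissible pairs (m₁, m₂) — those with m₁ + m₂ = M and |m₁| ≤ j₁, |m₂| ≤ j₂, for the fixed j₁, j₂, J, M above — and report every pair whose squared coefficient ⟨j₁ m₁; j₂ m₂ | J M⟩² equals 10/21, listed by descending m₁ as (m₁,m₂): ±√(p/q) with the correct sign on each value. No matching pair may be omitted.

(1,-2): +√(10/21)

Admissible pairs with m₁+m₂ = M = -1: (-1,0), (0,-1), (1,-2)
  (m₁,m₂)=(1,-2): CG² = 10/21, CG = +√(10/21)   ← matches the target
  (m₁,m₂)=(0,-1): CG² = 8/21, CG = −√(8/21)
  (m₁,m₂)=(-1,0): CG² = 1/7, CG = +√(1/7)
Pairs with CG² = 10/21: (1,-2): +√(10/21)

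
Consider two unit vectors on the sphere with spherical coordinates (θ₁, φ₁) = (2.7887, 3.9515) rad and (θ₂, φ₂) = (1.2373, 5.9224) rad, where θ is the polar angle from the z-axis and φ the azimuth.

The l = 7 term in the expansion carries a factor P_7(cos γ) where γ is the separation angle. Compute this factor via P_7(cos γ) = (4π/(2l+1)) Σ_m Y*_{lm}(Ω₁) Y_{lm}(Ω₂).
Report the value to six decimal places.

Term-by-term m-sum for l=7 (normalisation 4π/15 = 0.837758):
  term(m=-7) = (0.000033, -0.000093)   from Y*(Ω₁)=(-0.000241, 0.000170), Y(Ω₂)=(-0.274462, 0.194327)
  term(m=-6) = (-0.000962, -0.000880)   from Y*(Ω₁)=(-0.000438, 0.002960), Y(Ω₂)=(-0.243944, 0.361269)
  term(m=-5) = (-0.001867, 0.000856)   from Y*(Ω₁)=(0.011632, 0.014900), Y(Ω₂)=(-0.025097, 0.105694)
  term(m=-4) = (-0.000756, -0.025530)   from Y*(Ω₁)=(0.082599, 0.008124), Y(Ω₂)=(-0.039177, -0.305231)
  term(m=-3) = (-0.053851, -0.020917)   from Y*(Ω₁)=(0.192828, -0.166369), Y(Ω₂)=(-0.106444, -0.200314)
  term(m=-2) = (0.078691, -0.081057)   from Y*(Ω₁)=(0.024935, -0.508271), Y(Ω₂)=(0.166670, 0.146645)
  term(m=-1) = (-0.051375, -0.121479)   from Y*(Ω₁)=(-0.349623, -0.367195), Y(Ω₂)=(0.243392, 0.091832)
  term(m=+0) = (-0.025557, 0.000000)   from Y*(Ω₁)=(0.131798, -0.000000), Y(Ω₂)=(-0.193913, 0.000000)
  term(m=+1) = (-0.051375, 0.121479)   from Y*(Ω₁)=(0.349623, -0.367195), Y(Ω₂)=(-0.243392, 0.091832)
  term(m=+2) = (0.078691, 0.081057)   from Y*(Ω₁)=(0.024935, 0.508271), Y(Ω₂)=(0.166670, -0.146645)
  term(m=+3) = (-0.053851, 0.020917)   from Y*(Ω₁)=(-0.192828, -0.166369), Y(Ω₂)=(0.106444, -0.200314)
  term(m=+4) = (-0.000756, 0.025530)   from Y*(Ω₁)=(0.082599, -0.008124), Y(Ω₂)=(-0.039177, 0.305231)
  term(m=+5) = (-0.001867, -0.000856)   from Y*(Ω₁)=(-0.011632, 0.014900), Y(Ω₂)=(0.025097, 0.105694)
  term(m=+6) = (-0.000962, 0.000880)   from Y*(Ω₁)=(-0.000438, -0.002960), Y(Ω₂)=(-0.243944, -0.361269)
  term(m=+7) = (0.000033, 0.000093)   from Y*(Ω₁)=(0.000241, 0.000170), Y(Ω₂)=(0.274462, 0.194327)
Total Σ_m = (-0.085733, -0.000000). Multiply by 0.837758: (-0.071824, -0.000000). P_7(cos γ) = -0.071824

-0.071824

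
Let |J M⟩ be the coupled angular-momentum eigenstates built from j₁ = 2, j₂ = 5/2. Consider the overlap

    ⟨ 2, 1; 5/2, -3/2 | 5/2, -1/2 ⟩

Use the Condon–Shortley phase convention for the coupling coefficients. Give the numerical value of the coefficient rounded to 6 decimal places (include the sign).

+0.414039  (= +√(6/35))

triangle: 2!×2!×3!/8! = 24/40320
(j±m)!: 3!×1!×1!×4!×2!×3! = 1728
prefactor² = (2J+1)×Δ×N² = 216/35
  k=0: +1/(0!×2!×1!×1!×1!×2!) = 1/4
  k=1: −1/(1!×1!×0!×0!×2!×3!) = -1/12
Σ = 1/6  ⇒  CG² = 216/35×(1/6)² = 6/35
CG = +√(6/35) = +0.414039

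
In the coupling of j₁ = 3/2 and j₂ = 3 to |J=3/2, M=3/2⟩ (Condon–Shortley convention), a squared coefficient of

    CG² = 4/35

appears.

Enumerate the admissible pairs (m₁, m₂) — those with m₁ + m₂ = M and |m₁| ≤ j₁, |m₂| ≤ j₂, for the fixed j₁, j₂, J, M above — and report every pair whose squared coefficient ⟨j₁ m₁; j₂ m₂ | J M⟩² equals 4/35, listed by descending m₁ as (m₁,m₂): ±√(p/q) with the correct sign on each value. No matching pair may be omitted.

Admissible pairs with m₁+m₂ = M = 3/2: (-3/2,3), (-1/2,2), (1/2,1), (3/2,0)
  (m₁,m₂)=(3/2,0): CG² = 1/35, CG = +√(1/35)
  (m₁,m₂)=(1/2,1): CG² = 4/35, CG = −√(4/35)   ← matches the target
  (m₁,m₂)=(-1/2,2): CG² = 2/7, CG = +√(2/7)
  (m₁,m₂)=(-3/2,3): CG² = 4/7, CG = −√(4/7)
Pairs with CG² = 4/35: (1/2,1): −√(4/35)

(1/2,1): −√(4/35)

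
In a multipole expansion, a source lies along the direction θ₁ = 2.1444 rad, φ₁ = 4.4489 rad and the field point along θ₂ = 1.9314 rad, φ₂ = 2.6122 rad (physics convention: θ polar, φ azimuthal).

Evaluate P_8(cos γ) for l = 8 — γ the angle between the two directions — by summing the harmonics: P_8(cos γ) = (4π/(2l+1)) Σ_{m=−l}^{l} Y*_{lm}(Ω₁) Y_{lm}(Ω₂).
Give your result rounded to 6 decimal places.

Expand P_8 via completeness: Σ_{m} conj(Y_{8,m}) at Ω₁ times Y_{8,m} at Ω₂ —
  m=-8: Y*=(-0.065340, -0.109721)  Y=(-0.139102, -0.268995)  product (-0.020425, 0.032839)
  m=-7: Y*=(-0.317739, 0.089179)  Y=(-0.386000, -0.244243)  product (0.144429, 0.043183)
  m=-6: Y*=(0.004579, 0.451694)  Y=(-0.218986, -0.007616)  product (0.002437, -0.098950)
  m=-5: Y*=(0.253119, 0.065536)  Y=(0.205122, -0.110633)  product (0.059171, -0.014560)
  m=-4: Y*=(-0.084849, 0.149283)  Y=(0.165754, -0.272319)  product (0.026589, 0.047850)
  m=-3: Y*=(0.254414, 0.251848)  Y=(-0.001613, 0.092790)  product (-0.023779, 0.023201)
  m=-2: Y*=(0.006130, -0.003567)  Y=(0.161583, 0.287513)  product (0.002016, 0.001186)
  m=-1: Y*=(0.089964, 0.333495)  Y=(-0.026458, -0.015481)  product (0.002782, -0.010216)
  m=+0: Y*=(0.059593, -0.000000)  Y=(-0.327919, 0.000000)  product (-0.019542, 0.000000)
  m=+1: Y*=(-0.089964, 0.333495)  Y=(0.026458, -0.015481)  product (0.002782, 0.010216)
  m=+2: Y*=(0.006130, 0.003567)  Y=(0.161583, -0.287513)  product (0.002016, -0.001186)
  m=+3: Y*=(-0.254414, 0.251848)  Y=(0.001613, 0.092790)  product (-0.023779, -0.023201)
  m=+4: Y*=(-0.084849, -0.149283)  Y=(0.165754, 0.272319)  product (0.026589, -0.047850)
  m=+5: Y*=(-0.253119, 0.065536)  Y=(-0.205122, -0.110633)  product (0.059171, 0.014560)
  m=+6: Y*=(0.004579, -0.451694)  Y=(-0.218986, 0.007616)  product (0.002437, 0.098950)
  m=+7: Y*=(0.317739, 0.089179)  Y=(0.386000, -0.244243)  product (0.144429, -0.043183)
  m=+8: Y*=(-0.065340, 0.109721)  Y=(-0.139102, 0.268995)  product (-0.020425, -0.032839)
Σ over m = (0.366896, 0.000000); ×(4π/17) → (0.271209, 0.000000). Real part: 0.271209

0.271209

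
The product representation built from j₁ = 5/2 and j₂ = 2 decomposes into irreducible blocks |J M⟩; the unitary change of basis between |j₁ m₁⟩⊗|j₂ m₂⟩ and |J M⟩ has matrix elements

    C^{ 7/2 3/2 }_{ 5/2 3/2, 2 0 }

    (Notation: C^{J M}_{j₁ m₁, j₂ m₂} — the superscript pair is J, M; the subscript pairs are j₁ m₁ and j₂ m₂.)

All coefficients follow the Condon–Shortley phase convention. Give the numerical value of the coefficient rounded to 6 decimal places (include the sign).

√[8·1!4!3!/9! · 4!1!2!2!5!2!] = √(512/7)
  +(−1)^0/∏(0,1,1,2,3,1)! = 1/12  (running 1/12)
  +(−1)^1/∏(1,0,0,1,4,2)! = -1/48  (running 1/16)
⟨..|..⟩ = √(512/7)·(1/16) = +0.534522

+√(2/7) ≈ +0.534522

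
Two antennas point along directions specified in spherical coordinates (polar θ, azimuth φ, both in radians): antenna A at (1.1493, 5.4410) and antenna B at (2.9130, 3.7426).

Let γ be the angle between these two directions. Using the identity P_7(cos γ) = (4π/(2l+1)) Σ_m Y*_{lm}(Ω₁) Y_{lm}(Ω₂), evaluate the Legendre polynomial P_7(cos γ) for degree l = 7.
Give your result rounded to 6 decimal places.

-0.047714

Summing Y*_{l m}(θ₁,φ₁)·Y_{l m}(θ₂,φ₂) over m ∈ [−7, 7]; prefactor 4π/(2·7+1) = 0.837758:
  m=-7: (+0.243801+0.099614i) × (+0.000007-0.000013i) = +0.000003-0.000003i  (running Σ = +0.000003-0.000003i)
  m=-6: (+0.147647+0.416435i) × (+0.000221-0.000111i) = +0.000079+0.000076i  (running Σ = +0.000082+0.000073i)
  m=-5: (-0.131214+0.239353i) × (+0.002462+0.000338i) = -0.000404+0.000545i  (running Σ = -0.000322+0.000618i)
  m=-4: (+0.167104-0.038624i) × (+0.013018+0.011829i) = +0.002632+0.001474i  (running Σ = +0.002310+0.002092i)
  m=-3: (+0.277406+0.195972i) × (+0.020467+0.086545i) = -0.011283+0.028019i  (running Σ = -0.008973+0.030111i)
  m=-2: (-0.003589-0.031467i) × (-0.110970+0.287144i) = +0.009434+0.002461i  (running Σ = +0.000461+0.032572i)
  m=-1: (+0.222757-0.249611i) × (-0.523440+0.358879i) = -0.027020+0.210599i  (running Σ = -0.026559+0.243171i)
  m=0: (+0.008990-0.000000i) × (-0.426746+0.000000i) = -0.003837+0.000000i  (running Σ = -0.030395+0.243171i)
  m=1: (-0.222757-0.249611i) × (+0.523440+0.358879i) = -0.027020-0.210599i  (running Σ = -0.057415+0.032572i)
  m=2: (-0.003589+0.031467i) × (-0.110970-0.287144i) = +0.009434-0.002461i  (running Σ = -0.047982+0.030111i)
  m=3: (-0.277406+0.195972i) × (-0.020467+0.086545i) = -0.011283-0.028019i  (running Σ = -0.059264+0.002092i)
  m=4: (+0.167104+0.038624i) × (+0.013018-0.011829i) = +0.002632-0.001474i  (running Σ = -0.056632+0.000618i)
  m=5: (+0.131214+0.239353i) × (-0.002462+0.000338i) = -0.000404-0.000545i  (running Σ = -0.057036+0.000073i)
  m=6: (+0.147647-0.416435i) × (+0.000221+0.000111i) = +0.000079-0.000076i  (running Σ = -0.056957-0.000003i)
  m=7: (-0.243801+0.099614i) × (-0.000007-0.000013i) = +0.000003+0.000003i  (running Σ = -0.056954-0.000000i)
Accumulated sum -0.056954-0.000000i; after 4π/(2l+1) scaling, -0.047714-0.000000i ⇒ P_7 = -0.047714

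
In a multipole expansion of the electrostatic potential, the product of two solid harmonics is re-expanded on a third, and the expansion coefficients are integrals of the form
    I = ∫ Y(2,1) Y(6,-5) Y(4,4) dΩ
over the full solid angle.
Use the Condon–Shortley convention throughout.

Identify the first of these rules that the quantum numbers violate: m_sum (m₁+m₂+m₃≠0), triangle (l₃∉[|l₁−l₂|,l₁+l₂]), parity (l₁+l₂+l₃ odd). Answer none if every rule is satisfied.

m₁+m₂+m₃ = 1 − 5 + 4 = 0  ✓
triangle: |2−6|=4 ≤ l₃=4 ≤ 2+6=8  ✓
parity: l₁+l₂+l₃ = 12 is even  ✓

none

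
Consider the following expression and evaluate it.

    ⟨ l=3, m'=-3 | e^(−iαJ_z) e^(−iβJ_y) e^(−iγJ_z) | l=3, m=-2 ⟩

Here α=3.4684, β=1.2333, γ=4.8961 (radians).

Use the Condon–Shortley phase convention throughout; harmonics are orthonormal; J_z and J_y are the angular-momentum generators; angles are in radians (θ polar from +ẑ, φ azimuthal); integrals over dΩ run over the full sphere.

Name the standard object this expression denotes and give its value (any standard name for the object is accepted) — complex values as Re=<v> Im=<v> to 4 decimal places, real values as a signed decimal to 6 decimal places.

This is a Wigner D-matrix element — the rotation-matrix element ⟨l m'| R(α,β,γ) |l m⟩ in the angular-momentum basis.
D^3_{-3,-2}(3.4684,1.2333,4.8961) = e^{-i·-3·3.4684}·d^3_{-3,-2}(1.2333)·e^{-i·-2·4.8961}. Compute d first:
Half-angle: c=0.815820, s=0.578305. N=√(1·720·1·120)=293.938769
k∈{1} keeps every argument non-negative
  k=1: (−1)^0·293.9388/(120)·0.8158^5·0.5783^1 = +0.511924
d^3_{-3,-2}(1.2333) = +0.511924
Attach z-rotation phases: D = e^{-i(-3)(3.4684)}·(+0.511924)·e^{-i(-2)(4.8961)} = +0.113191+0.499253i

Wigner D-matrix element, Re=0.1132 Im=0.4993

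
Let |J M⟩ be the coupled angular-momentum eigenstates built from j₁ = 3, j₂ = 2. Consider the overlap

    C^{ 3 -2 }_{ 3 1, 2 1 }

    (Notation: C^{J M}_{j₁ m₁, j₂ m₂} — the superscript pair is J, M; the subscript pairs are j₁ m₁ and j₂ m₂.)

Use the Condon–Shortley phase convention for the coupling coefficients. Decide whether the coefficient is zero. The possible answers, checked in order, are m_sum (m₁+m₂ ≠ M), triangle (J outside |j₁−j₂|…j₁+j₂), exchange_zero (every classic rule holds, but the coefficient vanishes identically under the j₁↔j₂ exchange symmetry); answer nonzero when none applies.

m-sum: m₁+m₂ = 1+1 = 2, M = -2  ✗ ⇒ coefficient is 0

m_sum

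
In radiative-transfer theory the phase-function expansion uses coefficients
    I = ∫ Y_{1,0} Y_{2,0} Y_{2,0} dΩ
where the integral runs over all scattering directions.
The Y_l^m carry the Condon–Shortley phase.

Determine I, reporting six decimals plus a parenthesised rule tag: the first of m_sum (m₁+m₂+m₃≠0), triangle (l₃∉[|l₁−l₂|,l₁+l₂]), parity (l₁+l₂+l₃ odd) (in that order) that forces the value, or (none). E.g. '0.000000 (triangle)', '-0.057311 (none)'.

0.000000 (parity)

Σlᵢ=5 odd — θ-integrand is odd under cosθ→−cosθ; I=0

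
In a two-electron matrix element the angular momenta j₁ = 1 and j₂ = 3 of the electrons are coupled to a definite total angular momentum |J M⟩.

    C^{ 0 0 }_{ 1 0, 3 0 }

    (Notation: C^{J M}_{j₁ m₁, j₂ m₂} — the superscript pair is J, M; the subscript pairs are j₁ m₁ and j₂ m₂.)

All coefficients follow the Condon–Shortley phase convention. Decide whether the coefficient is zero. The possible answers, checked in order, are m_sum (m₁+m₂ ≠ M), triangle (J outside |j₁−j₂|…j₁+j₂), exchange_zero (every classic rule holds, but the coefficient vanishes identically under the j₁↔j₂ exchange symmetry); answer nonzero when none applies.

m-sum: m₁+m₂ = 0+0 = 0, M = 0  ✓
triangle: need |j₁−j₂| ≤ J ≤ j₁+j₂, i.e. J ∈ [2, 4]; J = 0 is outside ✗ ⇒ coefficient is 0

triangle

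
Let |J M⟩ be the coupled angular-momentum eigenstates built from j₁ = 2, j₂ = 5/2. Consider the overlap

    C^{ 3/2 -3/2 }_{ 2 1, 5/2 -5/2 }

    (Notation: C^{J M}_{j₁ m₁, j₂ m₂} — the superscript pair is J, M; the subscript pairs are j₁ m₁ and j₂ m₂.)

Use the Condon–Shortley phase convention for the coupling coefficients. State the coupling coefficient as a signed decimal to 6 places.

triangle: 3!·1!·2!/7! = 12/5040
(j±m)!: 3!·1!·0!·5!·0!·3! = 4320
prefactor² = (2J+1)·Δ·N² = 288/7
  k=0: +1/(0!·3!·1!·0!·0!·2!) = 1/12
Σ = 1/12  ⇒  CG² = 288/7·(1/12)² = 2/7
CG = +√(2/7) = +0.534522

+√(2/7) ≈ +0.534522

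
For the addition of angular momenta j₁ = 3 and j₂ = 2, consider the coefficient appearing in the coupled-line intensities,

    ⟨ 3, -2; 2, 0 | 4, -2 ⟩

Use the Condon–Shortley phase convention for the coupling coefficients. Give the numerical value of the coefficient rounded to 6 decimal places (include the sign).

triangle: 1!*5!*3!/10! = 720/3628800
(j±m)!: 1!*5!*2!*2!*2!*6! = 691200
prefactor² = (2J+1)*Δ*N² = 8640/7
  k=0: +1/(0!*1!*5!*2!*0!*1!) = 1/240
  k=1: −1/(1!*0!*4!*1!*1!*2!) = -1/48
Σ = -1/60  ⇒  CG² = 8640/7*(-1/60)² = 12/35
CG = −√(12/35) = -0.585540

-0.585540  (= −√(12/35))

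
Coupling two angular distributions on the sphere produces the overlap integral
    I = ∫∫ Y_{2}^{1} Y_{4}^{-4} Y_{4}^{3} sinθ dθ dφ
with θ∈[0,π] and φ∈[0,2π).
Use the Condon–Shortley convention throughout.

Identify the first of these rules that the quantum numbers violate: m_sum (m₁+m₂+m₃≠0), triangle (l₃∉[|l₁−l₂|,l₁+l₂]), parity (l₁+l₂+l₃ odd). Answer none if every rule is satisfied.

none

Σmᵢ = 0  ✓
l₃∈[|l₁−l₂|,l₁+l₂]=[2,6], have l₃=4  ✓
Σlᵢ = 10 ⇒ even  ✓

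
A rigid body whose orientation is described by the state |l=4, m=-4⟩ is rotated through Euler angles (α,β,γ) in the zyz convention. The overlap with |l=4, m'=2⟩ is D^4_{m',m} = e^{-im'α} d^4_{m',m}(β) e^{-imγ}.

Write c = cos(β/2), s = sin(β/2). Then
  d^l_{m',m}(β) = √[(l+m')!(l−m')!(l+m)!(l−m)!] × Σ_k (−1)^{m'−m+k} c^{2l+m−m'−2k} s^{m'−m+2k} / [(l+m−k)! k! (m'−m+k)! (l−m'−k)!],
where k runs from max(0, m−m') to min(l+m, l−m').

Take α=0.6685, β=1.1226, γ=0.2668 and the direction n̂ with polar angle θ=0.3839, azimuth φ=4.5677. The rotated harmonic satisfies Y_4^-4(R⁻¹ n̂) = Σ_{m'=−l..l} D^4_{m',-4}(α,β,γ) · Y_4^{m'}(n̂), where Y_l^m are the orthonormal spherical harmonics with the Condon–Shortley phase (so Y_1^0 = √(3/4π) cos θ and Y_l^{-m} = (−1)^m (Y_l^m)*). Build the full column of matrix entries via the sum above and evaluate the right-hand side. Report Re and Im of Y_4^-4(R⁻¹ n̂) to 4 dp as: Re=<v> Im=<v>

Need the full column D^4_{m',-4} for m'=−4..4 at α=0.6685, β=1.1226, γ=0.2668.
cos(β/2)=0.846564, sin(β/2)=0.532287
d^4_{-4,-4}: single k=0 term ⇒ +0.263802;  D = -0.217783-0.148868i
d^4_{-3,-4}: single k=0 term ⇒ -0.469147;  D = +0.468034-0.032295i
d^4_{-2,-4}: single k=0 term ⇒ +0.551861;  D = -0.408501+0.371049i
d^4_{-1,-4}: single k=0 term ⇒ -0.490716;  D = +0.080555-0.484059i
d^4_{0,-4}: single k=0 term ⇒ +0.344963;  D = +0.166472+0.302136i
d^4_{1,-4}: single k=0 term ⇒ -0.194001;  D = -0.178785-0.075315i
d^4_{2,-4}: single k=0 term ⇒ +0.086253;  D = +0.083133-0.022990i
d^4_{3,-4}: single k=0 term ⇒ -0.028989;  D = -0.017137+0.023381i
d^4_{4,-4}: single k=0 term ⇒ +0.006444;  D = -0.000232-0.006440i
Y_4^{m'}(θ=0.3839,φ=4.5677) and Σ D·Y over m':
  (-0.2178-0.1489i)·(+0.0073+0.0048i)  (+0.4680-0.0323i)·(+0.0256-0.0553i)  (-0.4085+0.3710i)·(-0.2257-0.0672i)  (+0.0806-0.4841i)·(-0.0715+0.4907i)  (+0.1665+0.3021i)·(+0.3256+0.0000i)  (-0.1788-0.0753i)·(+0.0715+0.4907i)  (+0.0831-0.0230i)·(-0.2257+0.0672i)  (-0.0171+0.0234i)·(-0.0256-0.0553i)  (-0.0002-0.0064i)·(+0.0073-0.0048i)
Y_4^-4(R⁻¹ n̂) = +0.421066+0.005330i

Re=0.4211 Im=0.0053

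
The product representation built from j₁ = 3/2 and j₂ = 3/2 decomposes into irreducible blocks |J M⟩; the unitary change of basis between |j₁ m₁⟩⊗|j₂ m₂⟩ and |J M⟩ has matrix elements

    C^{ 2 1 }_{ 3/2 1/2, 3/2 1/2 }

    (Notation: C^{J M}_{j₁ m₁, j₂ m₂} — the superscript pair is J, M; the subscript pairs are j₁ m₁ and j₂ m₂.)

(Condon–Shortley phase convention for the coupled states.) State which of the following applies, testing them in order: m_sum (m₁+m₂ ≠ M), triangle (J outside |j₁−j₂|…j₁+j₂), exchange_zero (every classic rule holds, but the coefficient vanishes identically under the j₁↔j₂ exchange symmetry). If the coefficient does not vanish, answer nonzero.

exchange_zero

m-sum: m₁+m₂ = 1/2+1/2 = 1, M = 1  ✓
triangle: |j₁−j₂| = 0 ≤ J = 2 ≤ j₁+j₂ = 3  ✓
exchange: j₁=j₂ and m₁=m₂, and (−1)^(j₁+j₂−J) = (−1)^1 = −1 forces ⟨j₁m₁;j₂m₂|JM⟩ = −⟨j₂m₂;j₁m₁|JM⟩ = −⟨j₁m₁;j₂m₂|JM⟩ ⇒ the coefficient vanishes identically
Racah sum check: Σ_k collapses to 0 ⇒ CG = 0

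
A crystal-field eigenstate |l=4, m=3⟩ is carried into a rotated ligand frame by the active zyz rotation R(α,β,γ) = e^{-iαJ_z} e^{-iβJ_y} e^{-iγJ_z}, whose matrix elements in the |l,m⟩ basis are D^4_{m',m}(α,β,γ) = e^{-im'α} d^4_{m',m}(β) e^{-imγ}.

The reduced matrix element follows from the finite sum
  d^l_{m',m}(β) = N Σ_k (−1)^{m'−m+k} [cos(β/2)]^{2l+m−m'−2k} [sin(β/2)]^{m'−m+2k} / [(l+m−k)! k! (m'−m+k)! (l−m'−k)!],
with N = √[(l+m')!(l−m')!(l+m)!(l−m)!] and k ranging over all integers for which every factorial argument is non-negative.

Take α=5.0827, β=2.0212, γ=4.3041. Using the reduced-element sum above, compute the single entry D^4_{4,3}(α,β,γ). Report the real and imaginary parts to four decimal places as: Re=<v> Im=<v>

First d^4_{4,3}(β=2.0212), then the phase factors e^{-i(4)α} and e^{-i(3)γ}:
With c≡cos(β/2)=0.531353 and s≡sin(β/2)=0.847151, N=[40320·1·5040·1]^{1/2}=14255.272709
Admissible k: 0..0 (factorial args all ≥0)
  k=0: (−1)^1·14255.2727/(5040)·0.5314^7·0.8472^1 = -0.028654
d^4_{4,3}(2.0212) = -0.028654
D = (+0.089433-0.995993i)·(-0.028654)·(+0.940761-0.339071i) = +0.007266+0.027717i

Re=0.0073 Im=0.0277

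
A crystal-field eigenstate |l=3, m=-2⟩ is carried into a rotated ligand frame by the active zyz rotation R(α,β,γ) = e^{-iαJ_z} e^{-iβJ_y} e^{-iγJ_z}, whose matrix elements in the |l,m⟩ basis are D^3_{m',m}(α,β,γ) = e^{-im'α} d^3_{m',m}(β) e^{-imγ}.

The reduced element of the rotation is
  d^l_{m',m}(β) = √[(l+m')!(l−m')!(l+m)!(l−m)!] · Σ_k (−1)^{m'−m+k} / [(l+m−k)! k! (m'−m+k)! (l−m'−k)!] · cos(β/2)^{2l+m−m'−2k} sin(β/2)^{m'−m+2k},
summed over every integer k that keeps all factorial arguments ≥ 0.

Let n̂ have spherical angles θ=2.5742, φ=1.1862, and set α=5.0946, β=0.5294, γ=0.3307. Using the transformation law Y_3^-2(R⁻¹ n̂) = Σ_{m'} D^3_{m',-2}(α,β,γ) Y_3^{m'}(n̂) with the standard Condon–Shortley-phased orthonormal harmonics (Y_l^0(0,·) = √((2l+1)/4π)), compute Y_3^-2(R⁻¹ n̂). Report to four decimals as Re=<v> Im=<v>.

Re=0.0576 Im=0.1267

Need the full column D^3_{m',-2} for m'=−3..3 at α=5.0946, β=0.5294, γ=0.3307.
cos(β/2)=0.965171, sin(β/2)=0.261620
d^3_{-3,-2}: single k=1 term ⇒ +0.536744;  D = -0.521711-0.126144i
d^3_{-2,-2}: k∈[0..1] ⇒ +0.808399 -0.296981 = +0.511418;  D = -0.073883-0.506053i
d^3_{-1,-2}: k∈[0..1] ⇒ -0.692934 +0.101825 = -0.591109;  D = -0.510852+0.297389i
d^3_{0,-2}: k∈[0..1] ⇒ +0.325326 -0.023903 = +0.301423;  D = +0.237863+0.185141i
d^3_{1,-2}: k∈[0..1] ⇒ -0.101825 +0.003741 = -0.098084;  D = +0.027030-0.094286i
d^3_{2,-2}: k∈[0..1] ⇒ +0.021820 -0.000321 = +0.021500;  D = -0.021386+0.002211i
d^3_{3,-2}: single k=0 term ⇒ -0.002898;  D = +0.001351+0.002563i
Y_3^{m'}(θ=2.5742,φ=1.1862) and Σ D·Y over m':
  (-0.5217-0.1261i)·(-0.0592+0.0262i)  (-0.0739-0.5061i)·(+0.1789+0.1731i)  (-0.5109+0.2974i)·(+0.1666-0.4115i)  (+0.2379+0.1851i)·(-0.1749+0.0000i)  (+0.0270-0.0943i)·(-0.1666-0.4115i)  (-0.0214+0.0022i)·(+0.1789-0.1731i)  (+0.0014+0.0026i)·(+0.0592+0.0262i)
Y_3^-2(R⁻¹ n̂) = +0.057564+0.126706i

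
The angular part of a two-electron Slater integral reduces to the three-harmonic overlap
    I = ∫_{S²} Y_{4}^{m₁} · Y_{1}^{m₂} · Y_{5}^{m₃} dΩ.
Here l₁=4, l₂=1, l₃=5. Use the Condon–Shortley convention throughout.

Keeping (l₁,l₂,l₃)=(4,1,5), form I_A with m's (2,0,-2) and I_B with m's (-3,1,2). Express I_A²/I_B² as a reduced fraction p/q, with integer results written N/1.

7/1

l's match ⇒ only the (l;m) 3-j factors differ between A and B.
A: triangle coeff Δ(4,1,5) = 1/495; Σ_t [0,0]: t=0:+1/1440 = 1/1440; (3j)²=7/165 [(4 1 5; 2 0 -2)], sign=-1
B: triangle coeff Δ(4,1,5) = 1/495; Σ_t [0,0]: t=0:+1/10080 = 1/10080; (3j)²=1/165 [(4 1 5; -3 1 2)], sign=-1
I_A²/I_B² = (7/165)/(1/165) = 7/1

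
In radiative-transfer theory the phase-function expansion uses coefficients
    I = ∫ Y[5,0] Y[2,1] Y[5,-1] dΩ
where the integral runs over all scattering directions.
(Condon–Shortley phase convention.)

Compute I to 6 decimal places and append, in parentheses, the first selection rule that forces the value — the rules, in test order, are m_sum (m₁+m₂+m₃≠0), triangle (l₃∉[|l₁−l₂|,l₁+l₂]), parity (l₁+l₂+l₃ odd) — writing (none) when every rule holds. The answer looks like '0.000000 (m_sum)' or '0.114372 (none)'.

m-sum 0 ✓  L=12 even ✓  3≤5≤7 ✓
Π(2lᵢ+1) = 11×5×11 = 605
triangle coeff Δ(5,2,5) = 1/38610
Σ_t [0,2]: t=0:+1/2880 t=1:−1/576 t=2:+1/2880 = -1/960
(3j)²=10/429 [(5 2 5; 0 0 0)], sign=+1
Σ_t [1,2]: t=1:−1/1152 t=2:+1/1440 = -1/5760
(3j)²=1/858 [(5 2 5; 0 1 -1)], sign=-1
⇒ 4πI² = 25/1521
I = (-1)√(25/1521/(4π)) = -0.03616600
No selection rule forces the value: the integral is nonzero (none).

-0.036166 (none)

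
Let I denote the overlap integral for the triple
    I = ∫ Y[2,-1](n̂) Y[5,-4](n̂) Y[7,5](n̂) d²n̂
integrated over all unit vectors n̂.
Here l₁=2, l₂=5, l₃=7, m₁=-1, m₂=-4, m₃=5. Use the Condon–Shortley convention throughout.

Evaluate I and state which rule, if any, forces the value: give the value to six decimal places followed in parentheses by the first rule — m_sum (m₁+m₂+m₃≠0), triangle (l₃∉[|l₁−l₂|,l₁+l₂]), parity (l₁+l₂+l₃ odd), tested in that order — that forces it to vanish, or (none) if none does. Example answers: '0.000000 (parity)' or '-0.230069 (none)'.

-0.237707 (none)

m-sum 0 ✓  L=14 even ✓  3≤7≤7 ✓
Π(2lᵢ+1) = 5×11×15 = 825
triangle coeff Δ(2,5,7) = 1/15015
Σ_t [0,0]: t=0:+1/57600 = 1/57600
(3j)²=21/715 [(2 5 7; 0 0 0)], sign=-1
Σ_t [0,0]: t=0:+1/2177280 = 1/2177280
(3j)²=8/273 [(2 5 7; -1 -4 5)], sign=+1
⇒ 4πI² = 120/169
I = (-1)√(120/169/(4π)) = -0.23770720
No selection rule forces the value: the integral is nonzero (none).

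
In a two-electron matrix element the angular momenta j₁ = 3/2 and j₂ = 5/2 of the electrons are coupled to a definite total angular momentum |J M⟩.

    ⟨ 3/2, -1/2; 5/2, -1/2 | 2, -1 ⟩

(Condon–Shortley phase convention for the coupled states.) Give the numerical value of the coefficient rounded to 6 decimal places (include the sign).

-0.545545  (= −√(25/84))

triangle: 2!·1!·3!/7! = 12/5040
(j±m)!: 1!·2!·2!·3!·1!·3! = 144
prefactor² = (2J+1)·Δ·N² = 12/7
  k=1: −1/(1!·1!·1!·1!·0!·2!) = -1/2
  k=2: +1/(2!·0!·0!·0!·1!·3!) = 1/12
Σ = -5/12  ⇒  CG² = 12/7·(-5/12)² = 25/84
CG = −√(25/84) = -0.545545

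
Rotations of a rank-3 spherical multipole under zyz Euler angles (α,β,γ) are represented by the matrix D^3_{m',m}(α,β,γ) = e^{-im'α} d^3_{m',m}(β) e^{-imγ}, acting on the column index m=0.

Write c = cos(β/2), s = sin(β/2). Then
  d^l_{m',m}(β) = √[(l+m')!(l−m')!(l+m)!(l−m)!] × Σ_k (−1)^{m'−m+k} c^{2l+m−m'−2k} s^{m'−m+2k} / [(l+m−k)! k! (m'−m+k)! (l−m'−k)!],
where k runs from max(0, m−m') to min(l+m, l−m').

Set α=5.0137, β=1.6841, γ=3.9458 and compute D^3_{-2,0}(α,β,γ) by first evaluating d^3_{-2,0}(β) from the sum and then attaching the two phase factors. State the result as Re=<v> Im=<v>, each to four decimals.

D^3_{-2,0}(5.0137,1.6841,3.9458) = e^{-i·-2·5.0137}·d^3_{-2,0}(1.6841)·e^{-i·0·3.9458}. Compute d first:
Half-angle: c=0.665935, s=0.746010. N=√(1·120·6·6)=65.726707
k∈{2,3} keeps every argument non-negative
  k=2: (−1)^0·65.7267/(12)·0.6659^4·0.7460^2 = +0.599483
  k=3: (−1)^1·65.7267/(12)·0.6659^2·0.7460^4 = -0.752320
d^3_{-2,0}(1.6841) = +0.599483 -0.752320 = -0.152837
Attach z-rotation phases: D = e^{-i(-2)(5.0137)}·(-0.152837)·e^{-i(0)(3.9458)} = +0.125915+0.086629i

Re=0.1259 Im=0.0866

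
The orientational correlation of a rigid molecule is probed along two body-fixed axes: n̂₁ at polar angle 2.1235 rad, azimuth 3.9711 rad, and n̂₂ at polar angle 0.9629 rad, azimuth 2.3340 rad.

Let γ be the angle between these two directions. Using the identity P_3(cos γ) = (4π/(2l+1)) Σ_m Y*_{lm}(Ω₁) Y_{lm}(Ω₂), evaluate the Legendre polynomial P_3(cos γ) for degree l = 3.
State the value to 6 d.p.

0.415525

Term-by-term m-sum for l=3 (normalisation 4π/7 = 1.795196):
  m=-3: (0.204299, -0.156301) × (0.173668, -0.151955) = (0.011729, -0.058189)  (running Σ = (0.011729, -0.058189))
  m=-2: (0.034242, -0.387145) × (-0.017452, 0.392907) = (0.151514, 0.020211)  (running Σ = (0.163244, -0.037978))
  m=-1: (-0.070220, -0.076705) × (-0.115712, -0.120966) = (-0.001153, 0.017370)  (running Σ = (0.162090, -0.020608))
  m=0: (0.317758, -0.000000) × (-0.291781, 0.000000) = (-0.092716, 0.000000)  (running Σ = (0.069375, -0.020608))
  m=1: (0.070220, -0.076705) × (0.115712, -0.120966) = (-0.001153, -0.017370)  (running Σ = (0.068221, -0.037978))
  m=2: (0.034242, 0.387145) × (-0.017452, -0.392907) = (0.151514, -0.020211)  (running Σ = (0.219736, -0.058189))
  m=3: (-0.204299, -0.156301) × (-0.173668, -0.151955) = (0.011729, 0.058189)  (running Σ = (0.231465, 0.000000))
Σ over m = (0.231465, 0.000000); ×(4π/7) → (0.415525, 0.000000). Real part: 0.415525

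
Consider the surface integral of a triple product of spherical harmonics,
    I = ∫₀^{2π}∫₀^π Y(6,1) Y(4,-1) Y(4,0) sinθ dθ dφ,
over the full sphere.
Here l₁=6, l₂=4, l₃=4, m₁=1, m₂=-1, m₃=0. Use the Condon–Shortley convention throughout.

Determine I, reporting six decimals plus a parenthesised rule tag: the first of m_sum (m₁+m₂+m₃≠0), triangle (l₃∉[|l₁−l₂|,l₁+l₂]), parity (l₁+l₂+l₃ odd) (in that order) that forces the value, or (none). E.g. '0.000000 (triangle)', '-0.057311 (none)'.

Rules hold: Σm=0, L=14 even, 2≤4≤10.
N = 13·9·9 = 1053
Δ = 6!·6!·2!/15! = 1/1261260
Racah Σ t=2..4: t=2:+1/4608 t=3:−1/1296 t=4:+1/4608 = -7/20736
⇒ 3j(6 4 4; 0 0 0)² = 20/1287, sgn -1
Racah Σ t=1..3: t=1:−1/11520 t=2:+1/1728 t=3:−1/3456 = 7/34560
⇒ 3j(6 4 4; 1 -1 0)² = 7/858, sgn +1
4πI² = N·(3j₀)²·(3jₘ)² = 210/1573
I = -1·√(0.133503/4π) = -0.10307192
No selection rule forces the value: the integral is nonzero (none).

-0.103072 (none)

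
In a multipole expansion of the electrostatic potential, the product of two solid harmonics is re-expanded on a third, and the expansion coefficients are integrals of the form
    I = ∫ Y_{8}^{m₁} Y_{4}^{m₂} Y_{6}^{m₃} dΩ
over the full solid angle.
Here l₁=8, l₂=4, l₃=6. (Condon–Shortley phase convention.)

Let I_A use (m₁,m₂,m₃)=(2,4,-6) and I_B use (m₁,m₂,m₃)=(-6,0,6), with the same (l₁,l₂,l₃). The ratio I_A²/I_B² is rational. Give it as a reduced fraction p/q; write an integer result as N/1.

Same 8,4,6: normalisation and zero-m 3j drop out of the ratio.
A: Δ: 6! 10! 2! / 19! → 1/23279256; sum: t=6:+1/5225472000 = 1/5225472000; 3j²(8 4 6; 2 4 -6) = Δ·Π!·Σ² = 1/12597  (sign +1)
B: Δ: 6! 10! 2! / 19! → 1/23279256; sum: t=4:+1/348364800 = 1/348364800; 3j²(8 4 6; -6 0 6) = Δ·Π!·Σ² = 11/646  (sign +1)
I_A²/I_B² = (1/12597)/(11/646) = 2/429

2/429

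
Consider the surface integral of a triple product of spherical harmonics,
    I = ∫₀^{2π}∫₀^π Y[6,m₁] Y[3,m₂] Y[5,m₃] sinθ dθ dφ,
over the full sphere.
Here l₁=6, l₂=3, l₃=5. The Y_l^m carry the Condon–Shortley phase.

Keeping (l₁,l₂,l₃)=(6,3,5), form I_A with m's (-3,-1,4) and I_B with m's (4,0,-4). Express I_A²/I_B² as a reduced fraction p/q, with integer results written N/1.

8/5

Shared (l₁,l₂,l₃)=(6,3,5): N and (l;000)² cancel in I_A²/I_B².
A: Δ = 4!·8!·2!/15! = 1/675675; Racah Σ t=1..2: t=1:−1/241920 t=2:+1/40320 = 1/48384; ⇒ 3j(6 3 5; -3 -1 4)² = 24/1001, sgn -1
B: Δ = 4!·8!·2!/15! = 1/675675; Racah Σ t=1..2: t=1:−1/60480 t=2:+1/161280 = -1/96768; ⇒ 3j(6 3 5; 4 0 -4)² = 15/1001, sgn +1
I_A²/I_B² = (24/1001)/(15/1001) = 8/5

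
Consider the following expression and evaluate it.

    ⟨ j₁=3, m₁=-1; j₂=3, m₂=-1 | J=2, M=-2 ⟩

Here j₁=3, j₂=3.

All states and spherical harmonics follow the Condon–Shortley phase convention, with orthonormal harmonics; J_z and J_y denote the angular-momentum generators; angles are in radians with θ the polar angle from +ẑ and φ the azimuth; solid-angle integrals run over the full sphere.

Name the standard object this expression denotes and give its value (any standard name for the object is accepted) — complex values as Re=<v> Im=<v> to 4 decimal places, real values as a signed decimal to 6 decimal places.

This is a Clebsch–Gordan (vector-coupling) coefficient.
√[5·4!2!2!/9! · 2!4!2!4!0!4!] = √(512/7)
  +(−1)^2/∏(2,2,2,0,0,2)! = 1/16  (running 1/16)
⟨..|..⟩ = √(512/7)·(1/16) = +0.534522

Clebsch–Gordan coefficient, +√(2/7) ≈ +0.534522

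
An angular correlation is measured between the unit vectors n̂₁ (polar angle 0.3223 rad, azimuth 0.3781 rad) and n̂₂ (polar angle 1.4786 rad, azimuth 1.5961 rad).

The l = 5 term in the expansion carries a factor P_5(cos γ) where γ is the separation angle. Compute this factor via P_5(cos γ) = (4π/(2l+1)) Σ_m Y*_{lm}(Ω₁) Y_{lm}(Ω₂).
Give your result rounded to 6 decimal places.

0.304176

Addition theorem: P_5(cos γ) = (4π/11) Σ_m Y*_{lm}(Ω₁) Y_{lm}(Ω₂), m = −5…5:
  m=-5: (-0.00047 + 0.00140j) × (-0.05733 - 0.45073j) = 0.00066 + 0.00013j  (running Σ = 0.00066 + 0.00013j)
  m=-4: (0.00082 + 0.01399j) × (0.13217 - 0.01342j) = 0.00030 + 0.00184j  (running Σ = 0.00096 + 0.00197j)
  m=-3: (0.03299 + 0.07071j) × (-0.02393 - 0.31459j) = 0.02145 - 0.01207j  (running Σ = 0.02241 - 0.01010j)
  m=-2: (0.19933 + 0.18802j) × (0.15058 - 0.00763j) = 0.03145 + 0.02679j  (running Σ = 0.05386 + 0.01669j)
  m=-1: (0.50933 + 0.20231j) × (-0.00712 - 0.28147j) = 0.05332 - 0.14480j  (running Σ = 0.10718 - 0.12811j)
  m=0: (0.33453 + 0.00000j) × (0.15517 + 0.00000j) = 0.05191 + 0.00000j  (running Σ = 0.15908 - 0.12811j)
  m=1: (-0.50933 + 0.20231j) × (0.00712 - 0.28147j) = 0.05332 + 0.14480j  (running Σ = 0.21240 + 0.01669j)
  m=2: (0.19933 - 0.18802j) × (0.15058 + 0.00763j) = 0.03145 - 0.02679j  (running Σ = 0.24385 - 0.01010j)
  m=3: (-0.03299 + 0.07071j) × (0.02393 - 0.31459j) = 0.02145 + 0.01207j  (running Σ = 0.26531 + 0.00197j)
  m=4: (0.00082 - 0.01399j) × (0.13217 + 0.01342j) = 0.00030 - 0.00184j  (running Σ = 0.26560 + 0.00013j)
  m=5: (0.00047 + 0.00140j) × (0.05733 - 0.45073j) = 0.00066 - 0.00013j  (running Σ = 0.26626 - 0.00000j)
Σ over m = 0.26626 - 0.00000j; ×(4π/11) → 0.30418 - 0.00000j. Real part: 0.304176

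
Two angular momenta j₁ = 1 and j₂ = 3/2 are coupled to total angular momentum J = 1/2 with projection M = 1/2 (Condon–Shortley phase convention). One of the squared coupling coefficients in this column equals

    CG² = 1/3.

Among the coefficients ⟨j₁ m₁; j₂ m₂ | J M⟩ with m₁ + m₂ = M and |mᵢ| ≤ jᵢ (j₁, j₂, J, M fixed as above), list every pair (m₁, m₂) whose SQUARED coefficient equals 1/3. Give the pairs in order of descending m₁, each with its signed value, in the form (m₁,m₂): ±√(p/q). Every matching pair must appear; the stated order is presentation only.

Admissible pairs with m₁+m₂ = M = 1/2: (-1,3/2), (0,1/2), (1,-1/2)
  (m₁,m₂)=(1,-1/2): CG² = 1/6, CG = +√(1/6)
  (m₁,m₂)=(0,1/2): CG² = 1/3, CG = −√(1/3)   ← matches the target
  (m₁,m₂)=(-1,3/2): CG² = 1/2, CG = +√(1/2)
Pairs with CG² = 1/3: (0,1/2): −√(1/3)

(0,1/2): −√(1/3)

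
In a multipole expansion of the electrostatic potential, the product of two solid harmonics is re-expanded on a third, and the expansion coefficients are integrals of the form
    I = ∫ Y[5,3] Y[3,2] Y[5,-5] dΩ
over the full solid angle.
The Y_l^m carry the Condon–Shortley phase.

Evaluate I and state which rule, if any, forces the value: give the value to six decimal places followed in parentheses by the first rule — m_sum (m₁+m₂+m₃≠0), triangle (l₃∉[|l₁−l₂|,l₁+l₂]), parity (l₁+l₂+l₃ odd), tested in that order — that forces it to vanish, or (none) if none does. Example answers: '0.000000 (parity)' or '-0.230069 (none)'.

0.000000 (parity)

Σlᵢ=13 odd — θ-integrand is odd under cosθ→−cosθ; I=0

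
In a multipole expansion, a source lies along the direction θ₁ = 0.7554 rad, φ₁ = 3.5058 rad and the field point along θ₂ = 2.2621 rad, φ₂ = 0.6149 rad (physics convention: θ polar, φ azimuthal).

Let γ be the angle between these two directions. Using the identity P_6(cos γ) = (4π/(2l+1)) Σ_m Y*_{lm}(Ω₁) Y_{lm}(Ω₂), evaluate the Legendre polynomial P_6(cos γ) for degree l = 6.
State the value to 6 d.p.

Addition theorem: P_6(cos γ) = (4π/13) Σ_m Y*_{lm}(Ω₁) Y_{lm}(Ω₂), m = −6…6:
  term(m=-6) = 0.00034 - 0.00506j   from Y*(Ω₁)=-0.02892 + 0.04099j, Y(Ω₂)=-0.08623 + 0.05261j
  term(m=-5) = 0.01667 - 0.05076j   from Y*(Ω₁)=0.04569 - 0.17877j, Y(Ω₂)=0.28891 + 0.01941j
  term(m=-4) = 0.08935 - 0.14000j   from Y*(Ω₁)=0.04329 + 0.37821j, Y(Ω₂)=-0.33869 - 0.27500j
  term(m=-3) = 0.08821 - 0.08252j   from Y*(Ω₁)=-0.19898 - 0.38391j, Y(Ω₂)=0.07556 + 0.26894j
  term(m=-2) = -0.01636 + 0.00897j   from Y*(Ω₁)=0.08332 + 0.07433j, Y(Ω₂)=-0.05588 + 0.15747j
  term(m=-1) = 0.11447 - 0.02931j   from Y*(Ω₁)=0.31325 + 0.11941j, Y(Ω₂)=0.28791 - 0.20333j
  term(m=+0) = -0.01598 + 0.00000j   from Y*(Ω₁)=-0.21882 + 0.00000j, Y(Ω₂)=0.07305 + 0.00000j
  term(m=+1) = 0.11447 + 0.02931j   from Y*(Ω₁)=-0.31325 + 0.11941j, Y(Ω₂)=-0.28791 - 0.20333j
  term(m=+2) = -0.01636 - 0.00897j   from Y*(Ω₁)=0.08332 - 0.07433j, Y(Ω₂)=-0.05588 - 0.15747j
  term(m=+3) = 0.08821 + 0.08252j   from Y*(Ω₁)=0.19898 - 0.38391j, Y(Ω₂)=-0.07556 + 0.26894j
  term(m=+4) = 0.08935 + 0.14000j   from Y*(Ω₁)=0.04329 - 0.37821j, Y(Ω₂)=-0.33869 + 0.27500j
  term(m=+5) = 0.01667 + 0.05076j   from Y*(Ω₁)=-0.04569 - 0.17877j, Y(Ω₂)=-0.28891 + 0.01941j
  term(m=+6) = 0.00034 + 0.00506j   from Y*(Ω₁)=-0.02892 - 0.04099j, Y(Ω₂)=-0.08623 - 0.05261j
Total Σ_m = 0.56937 - 0.00000j. Multiply by 0.966644: 0.55038 - 0.00000j. P_6(cos γ) = 0.550381

0.550381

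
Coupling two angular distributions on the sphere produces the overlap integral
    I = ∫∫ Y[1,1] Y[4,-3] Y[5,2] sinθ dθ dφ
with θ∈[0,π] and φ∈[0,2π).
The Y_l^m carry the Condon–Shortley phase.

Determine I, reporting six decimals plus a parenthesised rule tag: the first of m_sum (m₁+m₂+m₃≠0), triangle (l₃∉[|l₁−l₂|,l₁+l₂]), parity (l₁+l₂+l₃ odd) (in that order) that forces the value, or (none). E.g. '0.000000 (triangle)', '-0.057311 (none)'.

0.085055 (none)

m-sum 0 ✓  L=10 even ✓  3≤5≤5 ✓
Π(2lᵢ+1) = 3×9×11 = 297
triangle coeff Δ(1,4,5) = 1/495
Σ_t [0,0]: t=0:+1/576 = 1/576
(3j)²=5/99 [(1 4 5; 0 0 0)], sign=-1
Σ_t [0,0]: t=0:+1/10080 = 1/10080
(3j)²=1/165 [(1 4 5; 1 -3 2)], sign=-1
⇒ 4πI² = 1/11
I = (+1)√(1/11/(4π)) = 0.08505478
No selection rule forces the value: the integral is nonzero (none).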